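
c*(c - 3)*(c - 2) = c^3 - 5*c^2 + 6*c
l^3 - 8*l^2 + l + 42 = (l - 7)*(l - 3)*(l + 2)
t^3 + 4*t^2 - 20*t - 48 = (t - 4)*(t + 2)*(t + 6)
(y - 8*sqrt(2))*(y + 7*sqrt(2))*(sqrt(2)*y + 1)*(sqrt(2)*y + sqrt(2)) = 2*y^4 - sqrt(2)*y^3 + 2*y^3 - 226*y^2 - sqrt(2)*y^2 - 226*y - 112*sqrt(2)*y - 112*sqrt(2)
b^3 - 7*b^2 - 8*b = b*(b - 8)*(b + 1)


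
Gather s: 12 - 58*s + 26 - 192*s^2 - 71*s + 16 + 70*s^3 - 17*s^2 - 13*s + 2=70*s^3 - 209*s^2 - 142*s + 56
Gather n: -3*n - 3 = -3*n - 3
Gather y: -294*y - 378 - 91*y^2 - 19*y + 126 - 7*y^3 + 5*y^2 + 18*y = -7*y^3 - 86*y^2 - 295*y - 252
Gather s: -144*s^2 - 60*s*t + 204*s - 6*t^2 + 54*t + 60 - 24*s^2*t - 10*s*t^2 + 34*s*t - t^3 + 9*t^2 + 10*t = s^2*(-24*t - 144) + s*(-10*t^2 - 26*t + 204) - t^3 + 3*t^2 + 64*t + 60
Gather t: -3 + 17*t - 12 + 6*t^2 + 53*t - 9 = 6*t^2 + 70*t - 24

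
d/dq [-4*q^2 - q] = -8*q - 1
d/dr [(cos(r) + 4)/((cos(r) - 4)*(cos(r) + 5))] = (cos(r)^2 + 8*cos(r) + 24)*sin(r)/((cos(r) - 4)^2*(cos(r) + 5)^2)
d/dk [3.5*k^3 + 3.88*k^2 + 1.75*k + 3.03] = 10.5*k^2 + 7.76*k + 1.75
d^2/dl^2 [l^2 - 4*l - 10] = 2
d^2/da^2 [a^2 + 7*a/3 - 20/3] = 2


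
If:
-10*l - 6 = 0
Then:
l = -3/5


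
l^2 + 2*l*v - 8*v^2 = (l - 2*v)*(l + 4*v)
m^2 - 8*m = m*(m - 8)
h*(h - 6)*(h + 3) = h^3 - 3*h^2 - 18*h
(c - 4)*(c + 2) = c^2 - 2*c - 8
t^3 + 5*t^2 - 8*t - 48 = (t - 3)*(t + 4)^2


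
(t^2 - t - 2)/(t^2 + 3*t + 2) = (t - 2)/(t + 2)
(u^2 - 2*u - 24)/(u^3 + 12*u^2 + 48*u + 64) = (u - 6)/(u^2 + 8*u + 16)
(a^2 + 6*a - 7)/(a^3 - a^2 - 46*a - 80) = (-a^2 - 6*a + 7)/(-a^3 + a^2 + 46*a + 80)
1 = 1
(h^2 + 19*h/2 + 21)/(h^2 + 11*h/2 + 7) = (h + 6)/(h + 2)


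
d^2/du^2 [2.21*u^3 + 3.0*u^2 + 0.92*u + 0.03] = 13.26*u + 6.0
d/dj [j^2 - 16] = 2*j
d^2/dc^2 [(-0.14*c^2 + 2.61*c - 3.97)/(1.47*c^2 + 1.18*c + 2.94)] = (11.765586*c^3 - 47.842326*c^2 - 108.99756*c + 2.73000400000001)/(3.176523*c^6 + 7.649586*c^5 + 25.199622*c^4 + 32.241376*c^3 + 50.399244*c^2 + 30.598344*c + 25.412184)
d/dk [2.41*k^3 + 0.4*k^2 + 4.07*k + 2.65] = 7.23*k^2 + 0.8*k + 4.07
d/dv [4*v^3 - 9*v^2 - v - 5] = 12*v^2 - 18*v - 1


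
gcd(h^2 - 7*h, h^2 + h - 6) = 1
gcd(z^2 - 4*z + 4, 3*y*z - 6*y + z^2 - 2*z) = z - 2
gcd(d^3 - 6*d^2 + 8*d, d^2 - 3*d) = d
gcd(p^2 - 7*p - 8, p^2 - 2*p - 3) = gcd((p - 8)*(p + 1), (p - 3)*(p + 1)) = p + 1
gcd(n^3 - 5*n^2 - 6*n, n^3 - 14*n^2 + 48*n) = n^2 - 6*n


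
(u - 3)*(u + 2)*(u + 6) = u^3 + 5*u^2 - 12*u - 36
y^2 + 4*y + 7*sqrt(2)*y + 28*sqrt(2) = (y + 4)*(y + 7*sqrt(2))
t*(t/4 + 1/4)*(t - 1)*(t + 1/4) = t^4/4 + t^3/16 - t^2/4 - t/16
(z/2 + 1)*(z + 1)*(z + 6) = z^3/2 + 9*z^2/2 + 10*z + 6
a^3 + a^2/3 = a^2*(a + 1/3)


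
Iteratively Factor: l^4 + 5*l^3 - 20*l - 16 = (l + 1)*(l^3 + 4*l^2 - 4*l - 16) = (l + 1)*(l + 4)*(l^2 - 4) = (l + 1)*(l + 2)*(l + 4)*(l - 2)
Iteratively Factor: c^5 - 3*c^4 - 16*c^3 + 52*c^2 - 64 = (c + 1)*(c^4 - 4*c^3 - 12*c^2 + 64*c - 64) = (c - 2)*(c + 1)*(c^3 - 2*c^2 - 16*c + 32) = (c - 2)*(c + 1)*(c + 4)*(c^2 - 6*c + 8) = (c - 2)^2*(c + 1)*(c + 4)*(c - 4)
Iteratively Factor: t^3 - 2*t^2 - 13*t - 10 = (t - 5)*(t^2 + 3*t + 2) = (t - 5)*(t + 1)*(t + 2)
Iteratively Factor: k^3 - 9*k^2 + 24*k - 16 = (k - 1)*(k^2 - 8*k + 16) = (k - 4)*(k - 1)*(k - 4)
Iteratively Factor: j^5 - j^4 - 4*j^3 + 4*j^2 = (j - 2)*(j^4 + j^3 - 2*j^2) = (j - 2)*(j - 1)*(j^3 + 2*j^2) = j*(j - 2)*(j - 1)*(j^2 + 2*j) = j*(j - 2)*(j - 1)*(j + 2)*(j)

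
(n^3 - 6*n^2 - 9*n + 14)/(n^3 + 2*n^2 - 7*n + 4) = (n^2 - 5*n - 14)/(n^2 + 3*n - 4)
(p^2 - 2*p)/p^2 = (p - 2)/p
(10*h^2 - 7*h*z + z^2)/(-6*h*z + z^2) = (-10*h^2 + 7*h*z - z^2)/(z*(6*h - z))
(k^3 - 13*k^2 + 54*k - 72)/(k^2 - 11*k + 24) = (k^2 - 10*k + 24)/(k - 8)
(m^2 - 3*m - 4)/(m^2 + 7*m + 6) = (m - 4)/(m + 6)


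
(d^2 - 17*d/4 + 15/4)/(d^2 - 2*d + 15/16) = 4*(d - 3)/(4*d - 3)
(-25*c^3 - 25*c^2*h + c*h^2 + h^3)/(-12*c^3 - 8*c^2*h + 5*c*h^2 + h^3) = (25*c^2 - h^2)/(12*c^2 - 4*c*h - h^2)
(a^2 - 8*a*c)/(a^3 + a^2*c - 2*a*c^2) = (a - 8*c)/(a^2 + a*c - 2*c^2)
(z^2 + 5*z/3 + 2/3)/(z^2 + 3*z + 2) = (z + 2/3)/(z + 2)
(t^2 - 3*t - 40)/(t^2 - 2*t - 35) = (t - 8)/(t - 7)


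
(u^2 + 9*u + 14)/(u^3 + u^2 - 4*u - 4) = (u + 7)/(u^2 - u - 2)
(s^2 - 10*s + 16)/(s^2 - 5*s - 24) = (s - 2)/(s + 3)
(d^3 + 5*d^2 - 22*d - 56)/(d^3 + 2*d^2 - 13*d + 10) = (d^3 + 5*d^2 - 22*d - 56)/(d^3 + 2*d^2 - 13*d + 10)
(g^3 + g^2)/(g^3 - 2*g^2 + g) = g*(g + 1)/(g^2 - 2*g + 1)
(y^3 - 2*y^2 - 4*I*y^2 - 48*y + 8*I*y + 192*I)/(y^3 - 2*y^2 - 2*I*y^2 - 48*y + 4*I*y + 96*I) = (y - 4*I)/(y - 2*I)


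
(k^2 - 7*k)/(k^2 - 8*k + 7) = k/(k - 1)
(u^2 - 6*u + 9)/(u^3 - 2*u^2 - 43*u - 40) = (-u^2 + 6*u - 9)/(-u^3 + 2*u^2 + 43*u + 40)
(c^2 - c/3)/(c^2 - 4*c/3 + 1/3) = c/(c - 1)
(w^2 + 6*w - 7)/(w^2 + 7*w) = (w - 1)/w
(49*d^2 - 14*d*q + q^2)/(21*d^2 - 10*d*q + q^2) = (-7*d + q)/(-3*d + q)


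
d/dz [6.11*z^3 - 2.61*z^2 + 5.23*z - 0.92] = 18.33*z^2 - 5.22*z + 5.23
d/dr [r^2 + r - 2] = 2*r + 1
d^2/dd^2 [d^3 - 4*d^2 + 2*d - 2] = 6*d - 8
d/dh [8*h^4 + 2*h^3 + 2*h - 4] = 32*h^3 + 6*h^2 + 2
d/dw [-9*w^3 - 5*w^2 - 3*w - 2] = -27*w^2 - 10*w - 3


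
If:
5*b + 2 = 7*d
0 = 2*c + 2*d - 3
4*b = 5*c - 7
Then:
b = -13/106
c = 69/53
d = 21/106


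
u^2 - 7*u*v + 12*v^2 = (u - 4*v)*(u - 3*v)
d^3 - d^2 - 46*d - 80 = (d - 8)*(d + 2)*(d + 5)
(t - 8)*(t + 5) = t^2 - 3*t - 40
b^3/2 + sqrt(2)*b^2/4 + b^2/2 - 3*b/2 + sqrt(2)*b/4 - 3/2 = (b/2 + 1/2)*(b - sqrt(2))*(b + 3*sqrt(2)/2)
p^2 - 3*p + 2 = (p - 2)*(p - 1)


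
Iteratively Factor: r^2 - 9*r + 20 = (r - 4)*(r - 5)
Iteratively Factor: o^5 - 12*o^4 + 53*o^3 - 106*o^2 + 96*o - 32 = (o - 1)*(o^4 - 11*o^3 + 42*o^2 - 64*o + 32) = (o - 4)*(o - 1)*(o^3 - 7*o^2 + 14*o - 8) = (o - 4)^2*(o - 1)*(o^2 - 3*o + 2) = (o - 4)^2*(o - 2)*(o - 1)*(o - 1)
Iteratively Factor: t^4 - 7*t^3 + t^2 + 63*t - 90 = (t + 3)*(t^3 - 10*t^2 + 31*t - 30) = (t - 2)*(t + 3)*(t^2 - 8*t + 15) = (t - 5)*(t - 2)*(t + 3)*(t - 3)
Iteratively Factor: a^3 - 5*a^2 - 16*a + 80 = (a - 4)*(a^2 - a - 20) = (a - 4)*(a + 4)*(a - 5)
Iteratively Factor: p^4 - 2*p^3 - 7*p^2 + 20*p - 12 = (p - 2)*(p^3 - 7*p + 6) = (p - 2)*(p - 1)*(p^2 + p - 6) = (p - 2)*(p - 1)*(p + 3)*(p - 2)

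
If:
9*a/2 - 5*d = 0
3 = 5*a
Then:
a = 3/5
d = 27/50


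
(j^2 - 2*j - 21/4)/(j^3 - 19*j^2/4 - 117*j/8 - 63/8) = 2*(2*j - 7)/(4*j^2 - 25*j - 21)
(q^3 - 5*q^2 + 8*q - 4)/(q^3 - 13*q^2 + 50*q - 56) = (q^2 - 3*q + 2)/(q^2 - 11*q + 28)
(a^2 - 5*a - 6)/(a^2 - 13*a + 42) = (a + 1)/(a - 7)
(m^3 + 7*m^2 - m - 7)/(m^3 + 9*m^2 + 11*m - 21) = (m + 1)/(m + 3)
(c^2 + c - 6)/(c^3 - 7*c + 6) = 1/(c - 1)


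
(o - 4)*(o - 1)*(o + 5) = o^3 - 21*o + 20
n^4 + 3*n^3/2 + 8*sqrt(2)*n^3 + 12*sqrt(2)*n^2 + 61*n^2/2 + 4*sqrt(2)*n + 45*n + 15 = (n + 1/2)*(n + 1)*(n + 3*sqrt(2))*(n + 5*sqrt(2))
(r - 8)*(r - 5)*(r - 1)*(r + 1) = r^4 - 13*r^3 + 39*r^2 + 13*r - 40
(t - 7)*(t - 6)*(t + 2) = t^3 - 11*t^2 + 16*t + 84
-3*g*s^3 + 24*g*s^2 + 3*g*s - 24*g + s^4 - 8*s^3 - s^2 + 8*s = (-3*g + s)*(s - 8)*(s - 1)*(s + 1)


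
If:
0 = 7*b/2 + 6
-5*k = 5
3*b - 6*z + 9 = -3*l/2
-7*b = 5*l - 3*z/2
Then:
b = -12/7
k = -1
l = 726/259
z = 348/259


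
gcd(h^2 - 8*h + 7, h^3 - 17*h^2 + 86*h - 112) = h - 7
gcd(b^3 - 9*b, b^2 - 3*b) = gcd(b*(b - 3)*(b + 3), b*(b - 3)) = b^2 - 3*b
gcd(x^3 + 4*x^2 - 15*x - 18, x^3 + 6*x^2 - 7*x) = 1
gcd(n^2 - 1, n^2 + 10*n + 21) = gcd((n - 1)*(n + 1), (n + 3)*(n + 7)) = 1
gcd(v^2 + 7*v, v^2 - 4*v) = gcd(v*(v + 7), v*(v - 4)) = v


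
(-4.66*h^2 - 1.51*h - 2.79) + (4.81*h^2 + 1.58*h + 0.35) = 0.149999999999999*h^2 + 0.0700000000000001*h - 2.44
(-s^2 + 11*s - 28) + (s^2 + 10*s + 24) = 21*s - 4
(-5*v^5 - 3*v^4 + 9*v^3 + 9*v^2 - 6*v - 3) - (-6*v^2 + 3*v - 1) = -5*v^5 - 3*v^4 + 9*v^3 + 15*v^2 - 9*v - 2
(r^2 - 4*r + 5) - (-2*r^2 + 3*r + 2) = 3*r^2 - 7*r + 3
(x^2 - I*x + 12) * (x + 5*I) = x^3 + 4*I*x^2 + 17*x + 60*I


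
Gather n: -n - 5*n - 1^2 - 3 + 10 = 6 - 6*n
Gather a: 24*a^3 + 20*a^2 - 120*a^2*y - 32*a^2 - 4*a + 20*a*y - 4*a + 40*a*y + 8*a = 24*a^3 + a^2*(-120*y - 12) + 60*a*y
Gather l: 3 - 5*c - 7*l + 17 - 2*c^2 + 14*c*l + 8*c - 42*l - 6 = -2*c^2 + 3*c + l*(14*c - 49) + 14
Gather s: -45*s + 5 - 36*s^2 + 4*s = -36*s^2 - 41*s + 5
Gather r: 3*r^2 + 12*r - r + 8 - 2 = 3*r^2 + 11*r + 6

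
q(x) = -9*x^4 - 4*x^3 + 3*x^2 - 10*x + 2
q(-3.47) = -1064.90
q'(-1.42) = 60.36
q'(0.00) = -10.00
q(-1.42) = -2.89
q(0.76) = -8.63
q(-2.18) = -123.77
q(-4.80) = -4216.09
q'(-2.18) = 292.86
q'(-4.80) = 3666.03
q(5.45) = -8551.05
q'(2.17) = -421.35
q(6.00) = -12478.00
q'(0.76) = -28.17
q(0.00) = 2.00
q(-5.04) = -5166.47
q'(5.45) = -6161.36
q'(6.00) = -8182.00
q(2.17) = -246.01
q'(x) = -36*x^3 - 12*x^2 + 6*x - 10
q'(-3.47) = 1328.84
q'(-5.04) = 4263.81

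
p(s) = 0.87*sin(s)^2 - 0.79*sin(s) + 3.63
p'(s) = 1.74*sin(s)*cos(s) - 0.79*cos(s)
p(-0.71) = 4.51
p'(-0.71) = -1.46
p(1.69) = 3.70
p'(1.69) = -0.11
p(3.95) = 4.66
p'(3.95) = 1.41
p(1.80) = 3.69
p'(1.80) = -0.21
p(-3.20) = 3.59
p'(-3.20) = 0.69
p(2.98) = 3.53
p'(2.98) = 0.50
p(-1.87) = 5.18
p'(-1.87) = 0.72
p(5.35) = 4.83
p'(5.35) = -1.30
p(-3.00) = 3.76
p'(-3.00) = 1.03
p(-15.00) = 4.51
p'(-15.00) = 1.46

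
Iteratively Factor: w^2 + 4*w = (w)*(w + 4)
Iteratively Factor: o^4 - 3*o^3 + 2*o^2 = (o - 1)*(o^3 - 2*o^2) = o*(o - 1)*(o^2 - 2*o) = o^2*(o - 1)*(o - 2)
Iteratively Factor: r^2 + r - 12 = (r - 3)*(r + 4)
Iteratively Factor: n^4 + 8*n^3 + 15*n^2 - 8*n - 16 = (n + 4)*(n^3 + 4*n^2 - n - 4) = (n + 4)^2*(n^2 - 1) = (n - 1)*(n + 4)^2*(n + 1)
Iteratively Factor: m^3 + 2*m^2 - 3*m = (m - 1)*(m^2 + 3*m) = m*(m - 1)*(m + 3)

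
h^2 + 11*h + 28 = (h + 4)*(h + 7)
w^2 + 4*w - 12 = (w - 2)*(w + 6)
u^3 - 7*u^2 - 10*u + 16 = (u - 8)*(u - 1)*(u + 2)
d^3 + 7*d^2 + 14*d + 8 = (d + 1)*(d + 2)*(d + 4)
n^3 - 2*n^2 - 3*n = n*(n - 3)*(n + 1)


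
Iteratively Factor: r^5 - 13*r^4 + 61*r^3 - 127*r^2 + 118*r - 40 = (r - 5)*(r^4 - 8*r^3 + 21*r^2 - 22*r + 8) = (r - 5)*(r - 1)*(r^3 - 7*r^2 + 14*r - 8) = (r - 5)*(r - 4)*(r - 1)*(r^2 - 3*r + 2) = (r - 5)*(r - 4)*(r - 2)*(r - 1)*(r - 1)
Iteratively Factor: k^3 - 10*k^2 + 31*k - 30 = (k - 2)*(k^2 - 8*k + 15) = (k - 5)*(k - 2)*(k - 3)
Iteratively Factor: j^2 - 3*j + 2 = (j - 1)*(j - 2)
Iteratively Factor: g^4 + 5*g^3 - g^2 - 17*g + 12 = (g + 4)*(g^3 + g^2 - 5*g + 3) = (g - 1)*(g + 4)*(g^2 + 2*g - 3) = (g - 1)^2*(g + 4)*(g + 3)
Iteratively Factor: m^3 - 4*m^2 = (m - 4)*(m^2) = m*(m - 4)*(m)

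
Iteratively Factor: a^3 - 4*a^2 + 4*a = (a)*(a^2 - 4*a + 4) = a*(a - 2)*(a - 2)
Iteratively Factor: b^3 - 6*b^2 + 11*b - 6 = (b - 1)*(b^2 - 5*b + 6) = (b - 3)*(b - 1)*(b - 2)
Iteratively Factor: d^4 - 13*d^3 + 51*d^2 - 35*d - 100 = (d - 5)*(d^3 - 8*d^2 + 11*d + 20) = (d - 5)*(d - 4)*(d^2 - 4*d - 5) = (d - 5)^2*(d - 4)*(d + 1)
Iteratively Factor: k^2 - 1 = (k + 1)*(k - 1)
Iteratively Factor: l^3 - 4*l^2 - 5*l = (l)*(l^2 - 4*l - 5) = l*(l - 5)*(l + 1)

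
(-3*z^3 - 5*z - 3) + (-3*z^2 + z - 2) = -3*z^3 - 3*z^2 - 4*z - 5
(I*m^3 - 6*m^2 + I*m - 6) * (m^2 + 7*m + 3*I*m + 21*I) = I*m^5 - 9*m^4 + 7*I*m^4 - 63*m^3 - 17*I*m^3 - 9*m^2 - 119*I*m^2 - 63*m - 18*I*m - 126*I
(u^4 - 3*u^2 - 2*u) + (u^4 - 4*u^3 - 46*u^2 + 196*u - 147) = 2*u^4 - 4*u^3 - 49*u^2 + 194*u - 147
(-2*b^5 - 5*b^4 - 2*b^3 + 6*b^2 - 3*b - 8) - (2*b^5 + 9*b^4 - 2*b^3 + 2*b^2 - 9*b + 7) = -4*b^5 - 14*b^4 + 4*b^2 + 6*b - 15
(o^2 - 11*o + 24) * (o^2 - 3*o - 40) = o^4 - 14*o^3 + 17*o^2 + 368*o - 960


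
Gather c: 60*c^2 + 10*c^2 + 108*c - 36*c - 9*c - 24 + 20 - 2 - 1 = 70*c^2 + 63*c - 7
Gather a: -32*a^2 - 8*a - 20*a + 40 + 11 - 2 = -32*a^2 - 28*a + 49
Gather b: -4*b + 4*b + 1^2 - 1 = 0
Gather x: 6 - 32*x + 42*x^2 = 42*x^2 - 32*x + 6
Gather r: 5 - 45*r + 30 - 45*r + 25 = 60 - 90*r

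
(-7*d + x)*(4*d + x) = -28*d^2 - 3*d*x + x^2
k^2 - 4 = (k - 2)*(k + 2)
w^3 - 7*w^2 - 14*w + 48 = (w - 8)*(w - 2)*(w + 3)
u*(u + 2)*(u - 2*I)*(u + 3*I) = u^4 + 2*u^3 + I*u^3 + 6*u^2 + 2*I*u^2 + 12*u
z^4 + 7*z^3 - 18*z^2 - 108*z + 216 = (z - 3)*(z - 2)*(z + 6)^2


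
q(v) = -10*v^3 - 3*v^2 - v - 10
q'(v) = -30*v^2 - 6*v - 1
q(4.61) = -1058.09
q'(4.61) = -666.22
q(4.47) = -967.56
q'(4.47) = -627.25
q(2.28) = -146.40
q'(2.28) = -170.63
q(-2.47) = 124.86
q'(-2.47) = -169.21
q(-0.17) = -9.87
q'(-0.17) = -0.85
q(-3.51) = 388.99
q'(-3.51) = -349.54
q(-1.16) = 2.73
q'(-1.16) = -34.41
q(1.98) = -101.37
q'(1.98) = -130.49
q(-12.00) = 16850.00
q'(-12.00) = -4249.00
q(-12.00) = 16850.00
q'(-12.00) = -4249.00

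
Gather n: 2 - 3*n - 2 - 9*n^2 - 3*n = -9*n^2 - 6*n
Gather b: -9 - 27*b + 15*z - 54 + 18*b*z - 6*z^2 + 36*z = b*(18*z - 27) - 6*z^2 + 51*z - 63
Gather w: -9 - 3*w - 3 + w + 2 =-2*w - 10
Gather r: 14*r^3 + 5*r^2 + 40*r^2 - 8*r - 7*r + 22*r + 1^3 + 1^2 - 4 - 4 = 14*r^3 + 45*r^2 + 7*r - 6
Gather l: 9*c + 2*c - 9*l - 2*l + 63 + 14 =11*c - 11*l + 77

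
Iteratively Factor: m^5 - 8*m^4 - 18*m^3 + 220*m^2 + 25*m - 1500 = (m + 4)*(m^4 - 12*m^3 + 30*m^2 + 100*m - 375) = (m + 3)*(m + 4)*(m^3 - 15*m^2 + 75*m - 125) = (m - 5)*(m + 3)*(m + 4)*(m^2 - 10*m + 25) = (m - 5)^2*(m + 3)*(m + 4)*(m - 5)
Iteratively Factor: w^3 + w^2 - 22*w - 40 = (w + 2)*(w^2 - w - 20) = (w - 5)*(w + 2)*(w + 4)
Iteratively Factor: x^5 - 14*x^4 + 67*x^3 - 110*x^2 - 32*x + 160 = (x - 5)*(x^4 - 9*x^3 + 22*x^2 - 32) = (x - 5)*(x + 1)*(x^3 - 10*x^2 + 32*x - 32) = (x - 5)*(x - 2)*(x + 1)*(x^2 - 8*x + 16) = (x - 5)*(x - 4)*(x - 2)*(x + 1)*(x - 4)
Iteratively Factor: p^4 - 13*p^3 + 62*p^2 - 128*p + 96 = (p - 2)*(p^3 - 11*p^2 + 40*p - 48) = (p - 4)*(p - 2)*(p^2 - 7*p + 12) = (p - 4)^2*(p - 2)*(p - 3)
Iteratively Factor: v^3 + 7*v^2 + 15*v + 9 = (v + 3)*(v^2 + 4*v + 3) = (v + 1)*(v + 3)*(v + 3)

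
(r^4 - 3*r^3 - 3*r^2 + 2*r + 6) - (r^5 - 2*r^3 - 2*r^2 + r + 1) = -r^5 + r^4 - r^3 - r^2 + r + 5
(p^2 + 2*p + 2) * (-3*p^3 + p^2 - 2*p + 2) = -3*p^5 - 5*p^4 - 6*p^3 + 4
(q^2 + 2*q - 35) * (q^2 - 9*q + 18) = q^4 - 7*q^3 - 35*q^2 + 351*q - 630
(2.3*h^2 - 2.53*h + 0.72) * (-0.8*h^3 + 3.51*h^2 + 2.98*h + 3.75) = -1.84*h^5 + 10.097*h^4 - 2.6023*h^3 + 3.6128*h^2 - 7.3419*h + 2.7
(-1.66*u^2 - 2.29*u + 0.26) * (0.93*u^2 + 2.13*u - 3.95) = -1.5438*u^4 - 5.6655*u^3 + 1.9211*u^2 + 9.5993*u - 1.027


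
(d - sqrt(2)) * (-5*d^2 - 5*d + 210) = -5*d^3 - 5*d^2 + 5*sqrt(2)*d^2 + 5*sqrt(2)*d + 210*d - 210*sqrt(2)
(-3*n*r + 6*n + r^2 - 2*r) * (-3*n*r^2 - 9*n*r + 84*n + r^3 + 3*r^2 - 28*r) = 9*n^2*r^3 + 9*n^2*r^2 - 306*n^2*r + 504*n^2 - 6*n*r^4 - 6*n*r^3 + 204*n*r^2 - 336*n*r + r^5 + r^4 - 34*r^3 + 56*r^2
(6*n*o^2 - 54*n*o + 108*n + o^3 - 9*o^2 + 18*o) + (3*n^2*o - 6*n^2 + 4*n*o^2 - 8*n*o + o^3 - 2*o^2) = 3*n^2*o - 6*n^2 + 10*n*o^2 - 62*n*o + 108*n + 2*o^3 - 11*o^2 + 18*o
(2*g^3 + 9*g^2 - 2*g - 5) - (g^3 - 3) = g^3 + 9*g^2 - 2*g - 2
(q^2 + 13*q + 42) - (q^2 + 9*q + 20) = 4*q + 22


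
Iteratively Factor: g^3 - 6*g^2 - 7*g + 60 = (g + 3)*(g^2 - 9*g + 20) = (g - 4)*(g + 3)*(g - 5)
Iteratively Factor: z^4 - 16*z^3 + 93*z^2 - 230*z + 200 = (z - 4)*(z^3 - 12*z^2 + 45*z - 50) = (z - 5)*(z - 4)*(z^2 - 7*z + 10) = (z - 5)^2*(z - 4)*(z - 2)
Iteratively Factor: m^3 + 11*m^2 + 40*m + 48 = (m + 4)*(m^2 + 7*m + 12) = (m + 4)^2*(m + 3)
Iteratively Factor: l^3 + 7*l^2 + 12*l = (l)*(l^2 + 7*l + 12) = l*(l + 4)*(l + 3)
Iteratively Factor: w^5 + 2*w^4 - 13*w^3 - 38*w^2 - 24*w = (w + 3)*(w^4 - w^3 - 10*w^2 - 8*w) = (w + 1)*(w + 3)*(w^3 - 2*w^2 - 8*w) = w*(w + 1)*(w + 3)*(w^2 - 2*w - 8) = w*(w - 4)*(w + 1)*(w + 3)*(w + 2)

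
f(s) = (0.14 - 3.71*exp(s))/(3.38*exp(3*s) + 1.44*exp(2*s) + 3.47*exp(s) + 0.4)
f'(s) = (0.14 - 3.71*exp(s))*(-10.14*exp(3*s) - 2.88*exp(2*s) - 3.47*exp(s))/(3.38*exp(3*s) + 1.44*exp(2*s) + 3.47*exp(s) + 0.4)^2 - 3.71*exp(s)/(3.38*exp(3*s) + 1.44*exp(2*s) + 3.47*exp(s) + 0.4)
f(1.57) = -0.04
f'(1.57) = 0.08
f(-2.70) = -0.17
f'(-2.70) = -0.32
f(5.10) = -0.00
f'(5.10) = 0.00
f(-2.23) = -0.33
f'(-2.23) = -0.33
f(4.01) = -0.00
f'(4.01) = 0.00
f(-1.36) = -0.56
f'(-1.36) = -0.17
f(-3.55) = 0.07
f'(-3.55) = -0.23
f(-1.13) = -0.59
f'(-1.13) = -0.09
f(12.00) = 0.00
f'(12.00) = 0.00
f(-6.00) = 0.32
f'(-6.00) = -0.03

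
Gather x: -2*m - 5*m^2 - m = -5*m^2 - 3*m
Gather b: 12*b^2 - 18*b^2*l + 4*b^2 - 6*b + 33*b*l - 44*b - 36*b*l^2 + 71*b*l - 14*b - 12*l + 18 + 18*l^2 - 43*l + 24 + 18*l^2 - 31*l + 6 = b^2*(16 - 18*l) + b*(-36*l^2 + 104*l - 64) + 36*l^2 - 86*l + 48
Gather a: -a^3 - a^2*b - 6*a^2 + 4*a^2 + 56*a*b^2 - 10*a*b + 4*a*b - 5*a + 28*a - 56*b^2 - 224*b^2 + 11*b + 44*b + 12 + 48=-a^3 + a^2*(-b - 2) + a*(56*b^2 - 6*b + 23) - 280*b^2 + 55*b + 60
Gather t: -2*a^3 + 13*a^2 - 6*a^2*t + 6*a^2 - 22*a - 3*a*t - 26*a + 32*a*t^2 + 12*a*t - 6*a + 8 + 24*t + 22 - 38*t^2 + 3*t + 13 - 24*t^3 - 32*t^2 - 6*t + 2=-2*a^3 + 19*a^2 - 54*a - 24*t^3 + t^2*(32*a - 70) + t*(-6*a^2 + 9*a + 21) + 45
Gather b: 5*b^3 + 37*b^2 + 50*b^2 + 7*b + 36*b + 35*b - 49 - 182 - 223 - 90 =5*b^3 + 87*b^2 + 78*b - 544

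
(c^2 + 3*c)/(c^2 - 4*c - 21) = c/(c - 7)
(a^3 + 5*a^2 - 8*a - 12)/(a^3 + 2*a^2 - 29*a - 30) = (a - 2)/(a - 5)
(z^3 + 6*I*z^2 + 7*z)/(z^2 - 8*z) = (z^2 + 6*I*z + 7)/(z - 8)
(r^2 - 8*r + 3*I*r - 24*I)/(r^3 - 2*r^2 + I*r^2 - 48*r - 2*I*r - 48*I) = (r + 3*I)/(r^2 + r*(6 + I) + 6*I)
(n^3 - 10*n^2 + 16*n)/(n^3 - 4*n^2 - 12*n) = (-n^2 + 10*n - 16)/(-n^2 + 4*n + 12)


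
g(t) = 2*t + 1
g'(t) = 2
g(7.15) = 15.30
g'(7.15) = 2.00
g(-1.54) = -2.08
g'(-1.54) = 2.00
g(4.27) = 9.54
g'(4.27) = 2.00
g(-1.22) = -1.44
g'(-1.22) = 2.00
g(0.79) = 2.58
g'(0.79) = 2.00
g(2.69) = 6.38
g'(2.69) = 2.00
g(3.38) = 7.76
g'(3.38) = 2.00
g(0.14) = 1.28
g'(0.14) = 2.00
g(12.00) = 25.00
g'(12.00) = 2.00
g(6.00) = 13.00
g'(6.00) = 2.00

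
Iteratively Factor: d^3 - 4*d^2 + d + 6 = (d + 1)*(d^2 - 5*d + 6) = (d - 2)*(d + 1)*(d - 3)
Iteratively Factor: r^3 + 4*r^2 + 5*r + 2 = (r + 1)*(r^2 + 3*r + 2) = (r + 1)^2*(r + 2)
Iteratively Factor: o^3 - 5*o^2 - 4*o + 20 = (o + 2)*(o^2 - 7*o + 10) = (o - 2)*(o + 2)*(o - 5)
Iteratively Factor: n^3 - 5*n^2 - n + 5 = (n - 5)*(n^2 - 1) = (n - 5)*(n - 1)*(n + 1)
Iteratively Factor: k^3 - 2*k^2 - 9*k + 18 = (k - 2)*(k^2 - 9) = (k - 2)*(k + 3)*(k - 3)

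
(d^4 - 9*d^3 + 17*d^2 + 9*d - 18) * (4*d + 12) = 4*d^5 - 24*d^4 - 40*d^3 + 240*d^2 + 36*d - 216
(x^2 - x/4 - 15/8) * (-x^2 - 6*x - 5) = -x^4 - 23*x^3/4 - 13*x^2/8 + 25*x/2 + 75/8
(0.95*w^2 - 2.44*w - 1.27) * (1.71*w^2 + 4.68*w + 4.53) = 1.6245*w^4 + 0.2736*w^3 - 9.2874*w^2 - 16.9968*w - 5.7531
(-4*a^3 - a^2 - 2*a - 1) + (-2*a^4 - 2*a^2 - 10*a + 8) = -2*a^4 - 4*a^3 - 3*a^2 - 12*a + 7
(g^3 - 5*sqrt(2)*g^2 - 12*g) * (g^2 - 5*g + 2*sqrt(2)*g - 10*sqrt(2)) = g^5 - 5*g^4 - 3*sqrt(2)*g^4 - 32*g^3 + 15*sqrt(2)*g^3 - 24*sqrt(2)*g^2 + 160*g^2 + 120*sqrt(2)*g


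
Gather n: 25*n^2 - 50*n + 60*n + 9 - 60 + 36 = 25*n^2 + 10*n - 15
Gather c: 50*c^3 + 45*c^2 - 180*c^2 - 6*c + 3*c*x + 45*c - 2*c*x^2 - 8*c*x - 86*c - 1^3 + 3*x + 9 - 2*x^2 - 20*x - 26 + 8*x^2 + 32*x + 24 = 50*c^3 - 135*c^2 + c*(-2*x^2 - 5*x - 47) + 6*x^2 + 15*x + 6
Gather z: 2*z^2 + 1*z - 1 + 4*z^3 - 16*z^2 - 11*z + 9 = 4*z^3 - 14*z^2 - 10*z + 8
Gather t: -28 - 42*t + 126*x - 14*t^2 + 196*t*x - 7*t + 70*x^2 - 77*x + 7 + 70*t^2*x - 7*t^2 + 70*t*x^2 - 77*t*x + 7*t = t^2*(70*x - 21) + t*(70*x^2 + 119*x - 42) + 70*x^2 + 49*x - 21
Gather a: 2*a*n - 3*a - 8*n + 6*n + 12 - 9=a*(2*n - 3) - 2*n + 3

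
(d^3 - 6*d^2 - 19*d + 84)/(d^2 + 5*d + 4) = (d^2 - 10*d + 21)/(d + 1)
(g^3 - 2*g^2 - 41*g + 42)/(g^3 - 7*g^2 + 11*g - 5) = (g^2 - g - 42)/(g^2 - 6*g + 5)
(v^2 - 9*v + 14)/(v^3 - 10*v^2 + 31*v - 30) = (v - 7)/(v^2 - 8*v + 15)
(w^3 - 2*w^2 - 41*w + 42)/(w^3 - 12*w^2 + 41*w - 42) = (w^2 + 5*w - 6)/(w^2 - 5*w + 6)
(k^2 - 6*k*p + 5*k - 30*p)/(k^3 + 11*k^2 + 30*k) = (k - 6*p)/(k*(k + 6))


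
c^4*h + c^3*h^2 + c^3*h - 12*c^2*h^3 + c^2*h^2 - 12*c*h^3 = c*(c - 3*h)*(c + 4*h)*(c*h + h)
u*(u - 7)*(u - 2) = u^3 - 9*u^2 + 14*u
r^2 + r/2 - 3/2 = (r - 1)*(r + 3/2)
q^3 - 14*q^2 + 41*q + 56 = (q - 8)*(q - 7)*(q + 1)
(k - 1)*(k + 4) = k^2 + 3*k - 4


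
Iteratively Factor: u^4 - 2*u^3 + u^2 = (u - 1)*(u^3 - u^2) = (u - 1)^2*(u^2) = u*(u - 1)^2*(u)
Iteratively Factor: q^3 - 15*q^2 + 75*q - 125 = (q - 5)*(q^2 - 10*q + 25) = (q - 5)^2*(q - 5)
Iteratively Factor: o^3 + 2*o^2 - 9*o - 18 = (o + 3)*(o^2 - o - 6) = (o + 2)*(o + 3)*(o - 3)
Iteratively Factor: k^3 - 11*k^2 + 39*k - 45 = (k - 3)*(k^2 - 8*k + 15) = (k - 3)^2*(k - 5)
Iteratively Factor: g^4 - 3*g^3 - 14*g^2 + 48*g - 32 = (g - 1)*(g^3 - 2*g^2 - 16*g + 32) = (g - 4)*(g - 1)*(g^2 + 2*g - 8) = (g - 4)*(g - 2)*(g - 1)*(g + 4)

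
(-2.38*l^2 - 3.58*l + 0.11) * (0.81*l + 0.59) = -1.9278*l^3 - 4.304*l^2 - 2.0231*l + 0.0649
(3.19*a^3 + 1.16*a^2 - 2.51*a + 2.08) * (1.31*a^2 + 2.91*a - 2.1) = 4.1789*a^5 + 10.8025*a^4 - 6.6115*a^3 - 7.0153*a^2 + 11.3238*a - 4.368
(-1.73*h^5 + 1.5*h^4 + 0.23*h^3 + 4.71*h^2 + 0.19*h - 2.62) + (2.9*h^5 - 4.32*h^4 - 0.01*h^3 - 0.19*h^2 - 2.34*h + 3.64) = 1.17*h^5 - 2.82*h^4 + 0.22*h^3 + 4.52*h^2 - 2.15*h + 1.02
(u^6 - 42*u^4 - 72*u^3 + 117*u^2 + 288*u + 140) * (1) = u^6 - 42*u^4 - 72*u^3 + 117*u^2 + 288*u + 140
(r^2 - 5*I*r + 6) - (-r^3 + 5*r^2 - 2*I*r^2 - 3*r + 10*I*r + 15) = r^3 - 4*r^2 + 2*I*r^2 + 3*r - 15*I*r - 9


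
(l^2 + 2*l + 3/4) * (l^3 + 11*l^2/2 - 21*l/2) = l^5 + 15*l^4/2 + 5*l^3/4 - 135*l^2/8 - 63*l/8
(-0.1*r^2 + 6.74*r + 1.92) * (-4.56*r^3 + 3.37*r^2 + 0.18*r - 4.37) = 0.456*r^5 - 31.0714*r^4 + 13.9406*r^3 + 8.1206*r^2 - 29.1082*r - 8.3904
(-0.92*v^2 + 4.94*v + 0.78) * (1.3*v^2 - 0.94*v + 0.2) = -1.196*v^4 + 7.2868*v^3 - 3.8136*v^2 + 0.2548*v + 0.156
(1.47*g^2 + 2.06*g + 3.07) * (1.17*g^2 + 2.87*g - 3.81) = 1.7199*g^4 + 6.6291*g^3 + 3.9034*g^2 + 0.9623*g - 11.6967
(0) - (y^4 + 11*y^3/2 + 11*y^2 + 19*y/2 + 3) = -y^4 - 11*y^3/2 - 11*y^2 - 19*y/2 - 3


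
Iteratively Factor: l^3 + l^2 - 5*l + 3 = (l - 1)*(l^2 + 2*l - 3) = (l - 1)^2*(l + 3)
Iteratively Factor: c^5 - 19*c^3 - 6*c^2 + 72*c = (c - 2)*(c^4 + 2*c^3 - 15*c^2 - 36*c) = c*(c - 2)*(c^3 + 2*c^2 - 15*c - 36) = c*(c - 2)*(c + 3)*(c^2 - c - 12) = c*(c - 2)*(c + 3)^2*(c - 4)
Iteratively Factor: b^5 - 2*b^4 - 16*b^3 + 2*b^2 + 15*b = (b + 3)*(b^4 - 5*b^3 - b^2 + 5*b) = (b + 1)*(b + 3)*(b^3 - 6*b^2 + 5*b) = (b - 5)*(b + 1)*(b + 3)*(b^2 - b) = (b - 5)*(b - 1)*(b + 1)*(b + 3)*(b)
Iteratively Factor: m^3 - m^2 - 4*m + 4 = (m + 2)*(m^2 - 3*m + 2) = (m - 1)*(m + 2)*(m - 2)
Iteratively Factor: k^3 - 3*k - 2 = (k + 1)*(k^2 - k - 2) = (k - 2)*(k + 1)*(k + 1)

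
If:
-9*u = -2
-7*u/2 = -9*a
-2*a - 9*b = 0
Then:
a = 7/81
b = -14/729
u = 2/9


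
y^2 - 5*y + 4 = (y - 4)*(y - 1)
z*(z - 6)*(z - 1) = z^3 - 7*z^2 + 6*z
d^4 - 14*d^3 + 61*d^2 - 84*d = d*(d - 7)*(d - 4)*(d - 3)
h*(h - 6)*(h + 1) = h^3 - 5*h^2 - 6*h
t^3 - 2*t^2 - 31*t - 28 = (t - 7)*(t + 1)*(t + 4)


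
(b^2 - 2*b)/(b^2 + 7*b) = (b - 2)/(b + 7)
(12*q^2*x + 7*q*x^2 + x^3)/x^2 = 12*q^2/x + 7*q + x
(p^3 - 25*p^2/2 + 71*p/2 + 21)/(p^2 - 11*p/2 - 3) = p - 7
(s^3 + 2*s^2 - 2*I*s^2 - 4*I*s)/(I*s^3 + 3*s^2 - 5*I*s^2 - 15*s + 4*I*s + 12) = -s*(I*s^2 + 2*s*(1 + I) + 4)/(s^3 - s^2*(5 + 3*I) + s*(4 + 15*I) - 12*I)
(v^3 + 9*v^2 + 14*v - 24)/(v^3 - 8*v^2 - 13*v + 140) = (v^2 + 5*v - 6)/(v^2 - 12*v + 35)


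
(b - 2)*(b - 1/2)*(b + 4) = b^3 + 3*b^2/2 - 9*b + 4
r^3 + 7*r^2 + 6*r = r*(r + 1)*(r + 6)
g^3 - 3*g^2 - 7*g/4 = g*(g - 7/2)*(g + 1/2)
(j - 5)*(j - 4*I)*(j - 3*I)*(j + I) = j^4 - 5*j^3 - 6*I*j^3 - 5*j^2 + 30*I*j^2 + 25*j - 12*I*j + 60*I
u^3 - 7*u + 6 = (u - 2)*(u - 1)*(u + 3)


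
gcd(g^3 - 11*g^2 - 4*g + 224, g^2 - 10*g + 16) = g - 8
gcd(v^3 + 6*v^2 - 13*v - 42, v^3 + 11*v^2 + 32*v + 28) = v^2 + 9*v + 14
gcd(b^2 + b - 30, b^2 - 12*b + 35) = b - 5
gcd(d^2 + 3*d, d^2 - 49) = 1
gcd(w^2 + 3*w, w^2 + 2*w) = w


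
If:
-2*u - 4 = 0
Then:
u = -2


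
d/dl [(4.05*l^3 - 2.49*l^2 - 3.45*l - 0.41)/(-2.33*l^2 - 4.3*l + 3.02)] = (-9.4365*l^4 - 34.83*l^3 + 39.3615*l^2 - 16.9502*l - 12.182)/(5.4289*l^4 + 20.038*l^3 + 4.4168*l^2 - 25.972*l + 9.1204)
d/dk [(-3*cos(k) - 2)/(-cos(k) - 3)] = -7*sin(k)/(cos(k) + 3)^2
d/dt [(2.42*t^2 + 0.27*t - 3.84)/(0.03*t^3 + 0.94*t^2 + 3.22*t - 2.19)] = (-0.0726*t^4 - 0.0162000000000004*t^3 + 7.8842*t^2 - 3.3804*t + 11.7735)/(0.0009*t^6 + 0.0564*t^5 + 1.0768*t^4 + 5.9222*t^3 + 6.2512*t^2 - 14.1036*t + 4.7961)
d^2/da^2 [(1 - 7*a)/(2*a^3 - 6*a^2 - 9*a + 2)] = 6*(-28*a^5 + 92*a^4 - 158*a^3 + 74*a^2 - 34*a - 11)/(8*a^9 - 72*a^8 + 108*a^7 + 456*a^6 - 630*a^5 - 1458*a^4 - 57*a^3 + 414*a^2 - 108*a + 8)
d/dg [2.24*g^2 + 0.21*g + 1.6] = 4.48*g + 0.21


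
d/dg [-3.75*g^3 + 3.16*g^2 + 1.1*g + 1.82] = -11.25*g^2 + 6.32*g + 1.1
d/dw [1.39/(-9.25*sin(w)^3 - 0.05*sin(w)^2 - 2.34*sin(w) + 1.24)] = (38.5725*sin(w)^2 + 0.139*sin(w) + 3.2526)*cos(w)/(9.25*sin(w)^3 + 0.05*sin(w)^2 + 2.34*sin(w) - 1.24)^2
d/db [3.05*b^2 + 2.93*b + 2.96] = 6.1*b + 2.93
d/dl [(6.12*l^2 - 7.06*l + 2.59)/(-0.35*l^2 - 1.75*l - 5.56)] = (-13.181*l^2 - 66.2414*l + 43.7861)/(0.1225*l^4 + 1.225*l^3 + 6.9545*l^2 + 19.46*l + 30.9136)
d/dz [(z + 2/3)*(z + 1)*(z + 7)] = 3*z^2 + 52*z/3 + 37/3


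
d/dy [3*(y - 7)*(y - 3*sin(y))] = 3*y + 3*(7 - y)*(3*cos(y) - 1) - 9*sin(y)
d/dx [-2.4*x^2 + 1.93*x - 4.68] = 1.93 - 4.8*x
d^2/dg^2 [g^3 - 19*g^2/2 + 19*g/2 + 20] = 6*g - 19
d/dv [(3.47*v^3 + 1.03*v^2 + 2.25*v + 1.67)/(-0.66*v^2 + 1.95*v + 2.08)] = (-2.2902*v^4 + 13.533*v^3 + 25.1463*v^2 + 6.4892*v + 1.4235)/(0.4356*v^4 - 2.574*v^3 + 1.0569*v^2 + 8.112*v + 4.3264)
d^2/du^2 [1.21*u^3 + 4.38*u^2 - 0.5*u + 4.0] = 7.26*u + 8.76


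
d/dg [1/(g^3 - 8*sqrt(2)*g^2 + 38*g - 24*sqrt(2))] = (-3*g^2 + 16*sqrt(2)*g - 38)/(g^3 - 8*sqrt(2)*g^2 + 38*g - 24*sqrt(2))^2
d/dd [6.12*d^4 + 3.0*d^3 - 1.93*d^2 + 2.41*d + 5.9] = 24.48*d^3 + 9.0*d^2 - 3.86*d + 2.41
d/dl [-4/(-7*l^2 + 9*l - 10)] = 4*(9 - 14*l)/(7*l^2 - 9*l + 10)^2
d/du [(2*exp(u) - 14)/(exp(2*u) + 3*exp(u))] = 2*(-exp(2*u) + 14*exp(u) + 21)*exp(-u)/(exp(2*u) + 6*exp(u) + 9)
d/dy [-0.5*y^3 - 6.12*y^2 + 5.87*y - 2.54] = -1.5*y^2 - 12.24*y + 5.87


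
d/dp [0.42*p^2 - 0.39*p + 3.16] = 0.84*p - 0.39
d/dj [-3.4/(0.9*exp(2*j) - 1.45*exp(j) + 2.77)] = (6.12*exp(j) - 4.93)*exp(j)/(0.9*exp(2*j) - 1.45*exp(j) + 2.77)^2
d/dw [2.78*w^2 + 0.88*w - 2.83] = 5.56*w + 0.88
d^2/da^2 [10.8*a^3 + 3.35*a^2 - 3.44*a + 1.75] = 64.8*a + 6.7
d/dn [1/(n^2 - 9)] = -2*n/(n^2 - 9)^2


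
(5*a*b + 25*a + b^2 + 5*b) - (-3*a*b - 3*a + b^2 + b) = 8*a*b + 28*a + 4*b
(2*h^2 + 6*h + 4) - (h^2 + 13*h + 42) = h^2 - 7*h - 38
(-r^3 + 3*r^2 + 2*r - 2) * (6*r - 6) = -6*r^4 + 24*r^3 - 6*r^2 - 24*r + 12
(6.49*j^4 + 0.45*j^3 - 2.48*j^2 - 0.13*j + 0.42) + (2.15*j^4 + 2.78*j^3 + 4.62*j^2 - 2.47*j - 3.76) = 8.64*j^4 + 3.23*j^3 + 2.14*j^2 - 2.6*j - 3.34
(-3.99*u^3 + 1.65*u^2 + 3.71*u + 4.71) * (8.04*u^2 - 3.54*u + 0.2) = -32.0796*u^5 + 27.3906*u^4 + 23.1894*u^3 + 25.065*u^2 - 15.9314*u + 0.942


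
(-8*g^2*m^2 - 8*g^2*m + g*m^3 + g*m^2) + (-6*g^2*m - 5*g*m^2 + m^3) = -8*g^2*m^2 - 14*g^2*m + g*m^3 - 4*g*m^2 + m^3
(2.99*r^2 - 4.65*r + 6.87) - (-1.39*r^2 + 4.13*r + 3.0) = 4.38*r^2 - 8.78*r + 3.87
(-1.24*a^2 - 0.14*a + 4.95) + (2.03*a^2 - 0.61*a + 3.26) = 0.79*a^2 - 0.75*a + 8.21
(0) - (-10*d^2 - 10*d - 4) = 10*d^2 + 10*d + 4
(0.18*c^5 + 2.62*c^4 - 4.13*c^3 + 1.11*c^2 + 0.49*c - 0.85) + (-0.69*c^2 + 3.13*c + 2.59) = 0.18*c^5 + 2.62*c^4 - 4.13*c^3 + 0.42*c^2 + 3.62*c + 1.74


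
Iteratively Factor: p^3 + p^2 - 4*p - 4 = (p - 2)*(p^2 + 3*p + 2) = (p - 2)*(p + 2)*(p + 1)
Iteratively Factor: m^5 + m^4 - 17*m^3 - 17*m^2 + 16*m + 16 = (m - 1)*(m^4 + 2*m^3 - 15*m^2 - 32*m - 16) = (m - 1)*(m + 4)*(m^3 - 2*m^2 - 7*m - 4) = (m - 4)*(m - 1)*(m + 4)*(m^2 + 2*m + 1) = (m - 4)*(m - 1)*(m + 1)*(m + 4)*(m + 1)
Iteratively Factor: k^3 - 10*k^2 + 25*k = (k)*(k^2 - 10*k + 25) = k*(k - 5)*(k - 5)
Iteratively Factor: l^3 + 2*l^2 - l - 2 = (l - 1)*(l^2 + 3*l + 2) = (l - 1)*(l + 1)*(l + 2)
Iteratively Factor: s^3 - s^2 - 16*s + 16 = (s - 4)*(s^2 + 3*s - 4) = (s - 4)*(s - 1)*(s + 4)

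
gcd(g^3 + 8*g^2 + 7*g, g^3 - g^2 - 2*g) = g^2 + g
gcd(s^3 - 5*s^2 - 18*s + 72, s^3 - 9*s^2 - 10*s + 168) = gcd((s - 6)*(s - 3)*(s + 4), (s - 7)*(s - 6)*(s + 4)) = s^2 - 2*s - 24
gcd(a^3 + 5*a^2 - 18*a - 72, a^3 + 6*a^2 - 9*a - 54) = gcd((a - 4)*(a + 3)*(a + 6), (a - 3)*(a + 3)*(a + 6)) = a^2 + 9*a + 18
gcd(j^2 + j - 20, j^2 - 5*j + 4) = j - 4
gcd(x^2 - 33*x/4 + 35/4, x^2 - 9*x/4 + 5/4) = x - 5/4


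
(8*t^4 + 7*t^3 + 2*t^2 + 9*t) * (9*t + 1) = 72*t^5 + 71*t^4 + 25*t^3 + 83*t^2 + 9*t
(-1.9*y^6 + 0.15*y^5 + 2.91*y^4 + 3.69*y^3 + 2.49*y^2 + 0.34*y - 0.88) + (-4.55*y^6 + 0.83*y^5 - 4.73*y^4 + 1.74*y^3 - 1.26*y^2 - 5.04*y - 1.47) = -6.45*y^6 + 0.98*y^5 - 1.82*y^4 + 5.43*y^3 + 1.23*y^2 - 4.7*y - 2.35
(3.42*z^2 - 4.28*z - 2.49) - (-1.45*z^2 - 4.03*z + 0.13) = 4.87*z^2 - 0.25*z - 2.62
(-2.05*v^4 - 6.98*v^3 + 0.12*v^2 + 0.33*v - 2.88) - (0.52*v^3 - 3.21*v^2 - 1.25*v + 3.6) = -2.05*v^4 - 7.5*v^3 + 3.33*v^2 + 1.58*v - 6.48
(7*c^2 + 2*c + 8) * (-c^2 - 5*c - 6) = -7*c^4 - 37*c^3 - 60*c^2 - 52*c - 48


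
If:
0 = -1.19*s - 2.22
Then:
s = -1.87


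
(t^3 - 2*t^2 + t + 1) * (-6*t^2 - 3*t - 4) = -6*t^5 + 9*t^4 - 4*t^3 - t^2 - 7*t - 4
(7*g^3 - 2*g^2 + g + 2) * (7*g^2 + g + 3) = 49*g^5 - 7*g^4 + 26*g^3 + 9*g^2 + 5*g + 6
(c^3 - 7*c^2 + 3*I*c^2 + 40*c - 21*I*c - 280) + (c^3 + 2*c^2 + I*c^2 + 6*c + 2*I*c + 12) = 2*c^3 - 5*c^2 + 4*I*c^2 + 46*c - 19*I*c - 268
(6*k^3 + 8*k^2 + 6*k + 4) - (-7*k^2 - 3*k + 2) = 6*k^3 + 15*k^2 + 9*k + 2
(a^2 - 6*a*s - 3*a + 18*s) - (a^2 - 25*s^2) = -6*a*s - 3*a + 25*s^2 + 18*s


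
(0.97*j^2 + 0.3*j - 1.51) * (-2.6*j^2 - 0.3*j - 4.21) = -2.522*j^4 - 1.071*j^3 - 0.247699999999999*j^2 - 0.81*j + 6.3571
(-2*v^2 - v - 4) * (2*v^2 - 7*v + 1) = -4*v^4 + 12*v^3 - 3*v^2 + 27*v - 4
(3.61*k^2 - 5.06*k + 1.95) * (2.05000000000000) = 7.4005*k^2 - 10.373*k + 3.9975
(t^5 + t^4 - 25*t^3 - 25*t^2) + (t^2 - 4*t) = t^5 + t^4 - 25*t^3 - 24*t^2 - 4*t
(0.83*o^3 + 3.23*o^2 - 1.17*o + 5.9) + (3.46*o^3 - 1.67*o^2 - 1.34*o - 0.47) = 4.29*o^3 + 1.56*o^2 - 2.51*o + 5.43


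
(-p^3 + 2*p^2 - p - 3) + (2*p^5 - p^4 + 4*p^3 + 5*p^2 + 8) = 2*p^5 - p^4 + 3*p^3 + 7*p^2 - p + 5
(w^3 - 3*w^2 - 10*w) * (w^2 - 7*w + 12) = w^5 - 10*w^4 + 23*w^3 + 34*w^2 - 120*w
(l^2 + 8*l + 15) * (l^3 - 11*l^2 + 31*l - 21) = l^5 - 3*l^4 - 42*l^3 + 62*l^2 + 297*l - 315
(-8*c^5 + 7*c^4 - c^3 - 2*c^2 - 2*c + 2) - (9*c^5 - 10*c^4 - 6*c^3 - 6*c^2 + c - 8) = -17*c^5 + 17*c^4 + 5*c^3 + 4*c^2 - 3*c + 10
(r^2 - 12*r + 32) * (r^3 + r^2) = r^5 - 11*r^4 + 20*r^3 + 32*r^2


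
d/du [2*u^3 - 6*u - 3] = 6*u^2 - 6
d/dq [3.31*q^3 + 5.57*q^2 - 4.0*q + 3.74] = 9.93*q^2 + 11.14*q - 4.0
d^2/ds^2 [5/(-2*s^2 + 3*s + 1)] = 10*(-4*s^2 + 6*s + (4*s - 3)^2 + 2)/(-2*s^2 + 3*s + 1)^3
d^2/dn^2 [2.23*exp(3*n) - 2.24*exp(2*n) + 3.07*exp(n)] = (20.07*exp(2*n) - 8.96*exp(n) + 3.07)*exp(n)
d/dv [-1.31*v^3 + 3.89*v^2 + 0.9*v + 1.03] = -3.93*v^2 + 7.78*v + 0.9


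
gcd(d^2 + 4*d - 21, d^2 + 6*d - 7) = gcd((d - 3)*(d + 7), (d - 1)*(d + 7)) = d + 7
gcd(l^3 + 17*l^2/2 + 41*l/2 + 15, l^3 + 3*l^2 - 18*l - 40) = l^2 + 7*l + 10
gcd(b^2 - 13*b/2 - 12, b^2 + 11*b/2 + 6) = b + 3/2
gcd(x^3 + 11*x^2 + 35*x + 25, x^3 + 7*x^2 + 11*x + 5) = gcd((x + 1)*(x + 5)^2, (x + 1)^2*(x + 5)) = x^2 + 6*x + 5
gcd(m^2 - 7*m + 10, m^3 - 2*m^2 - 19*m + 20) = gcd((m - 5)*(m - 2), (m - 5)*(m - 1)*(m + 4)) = m - 5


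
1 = 1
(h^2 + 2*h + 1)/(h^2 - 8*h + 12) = (h^2 + 2*h + 1)/(h^2 - 8*h + 12)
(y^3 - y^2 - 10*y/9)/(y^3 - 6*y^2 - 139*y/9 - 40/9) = y*(-9*y^2 + 9*y + 10)/(-9*y^3 + 54*y^2 + 139*y + 40)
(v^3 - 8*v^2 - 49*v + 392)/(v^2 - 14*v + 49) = (v^2 - v - 56)/(v - 7)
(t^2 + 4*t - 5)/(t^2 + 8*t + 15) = (t - 1)/(t + 3)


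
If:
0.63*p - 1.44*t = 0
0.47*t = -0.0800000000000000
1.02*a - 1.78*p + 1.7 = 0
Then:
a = -2.35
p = -0.39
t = -0.17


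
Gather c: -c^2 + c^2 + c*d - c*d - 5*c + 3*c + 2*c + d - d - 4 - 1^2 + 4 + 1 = 0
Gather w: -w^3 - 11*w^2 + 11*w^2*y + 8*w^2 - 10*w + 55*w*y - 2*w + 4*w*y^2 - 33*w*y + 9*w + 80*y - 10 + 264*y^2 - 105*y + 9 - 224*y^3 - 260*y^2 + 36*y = -w^3 + w^2*(11*y - 3) + w*(4*y^2 + 22*y - 3) - 224*y^3 + 4*y^2 + 11*y - 1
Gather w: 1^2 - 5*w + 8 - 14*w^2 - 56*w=-14*w^2 - 61*w + 9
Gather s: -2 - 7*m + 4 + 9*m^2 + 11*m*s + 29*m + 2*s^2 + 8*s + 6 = 9*m^2 + 22*m + 2*s^2 + s*(11*m + 8) + 8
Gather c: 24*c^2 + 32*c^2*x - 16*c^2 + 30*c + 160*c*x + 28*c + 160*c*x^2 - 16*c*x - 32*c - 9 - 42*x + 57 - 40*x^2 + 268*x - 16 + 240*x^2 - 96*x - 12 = c^2*(32*x + 8) + c*(160*x^2 + 144*x + 26) + 200*x^2 + 130*x + 20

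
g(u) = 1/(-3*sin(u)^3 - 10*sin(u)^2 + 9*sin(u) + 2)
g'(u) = (9*sin(u)^2*cos(u) + 20*sin(u)*cos(u) - 9*cos(u))/(-3*sin(u)^3 - 10*sin(u)^2 + 9*sin(u) + 2)^2 = (20*sin(u) - 9*cos(u)^2)*cos(u)/(3*sin(u)^3 + 10*sin(u)^2 - 9*sin(u) - 2)^2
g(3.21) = 0.75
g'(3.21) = 5.74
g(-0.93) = -0.10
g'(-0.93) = -0.11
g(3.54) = -0.35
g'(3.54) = 1.78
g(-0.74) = -0.13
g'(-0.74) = -0.23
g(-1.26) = -0.08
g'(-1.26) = -0.04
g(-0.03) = 0.58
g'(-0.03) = -3.24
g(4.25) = -0.08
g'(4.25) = 0.06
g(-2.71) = -0.30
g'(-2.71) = 1.32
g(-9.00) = -0.31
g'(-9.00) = 1.40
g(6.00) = -0.81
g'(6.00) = -8.81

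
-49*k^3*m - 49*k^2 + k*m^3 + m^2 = (-7*k + m)*(7*k + m)*(k*m + 1)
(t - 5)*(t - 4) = t^2 - 9*t + 20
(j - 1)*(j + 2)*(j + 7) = j^3 + 8*j^2 + 5*j - 14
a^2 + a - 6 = (a - 2)*(a + 3)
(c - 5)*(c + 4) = c^2 - c - 20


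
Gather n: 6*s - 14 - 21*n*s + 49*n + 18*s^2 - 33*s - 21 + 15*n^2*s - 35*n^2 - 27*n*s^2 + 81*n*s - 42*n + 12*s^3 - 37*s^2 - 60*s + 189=n^2*(15*s - 35) + n*(-27*s^2 + 60*s + 7) + 12*s^3 - 19*s^2 - 87*s + 154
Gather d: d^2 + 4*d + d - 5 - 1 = d^2 + 5*d - 6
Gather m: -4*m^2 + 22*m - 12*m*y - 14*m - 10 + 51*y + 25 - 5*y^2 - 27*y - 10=-4*m^2 + m*(8 - 12*y) - 5*y^2 + 24*y + 5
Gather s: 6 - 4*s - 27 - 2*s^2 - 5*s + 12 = -2*s^2 - 9*s - 9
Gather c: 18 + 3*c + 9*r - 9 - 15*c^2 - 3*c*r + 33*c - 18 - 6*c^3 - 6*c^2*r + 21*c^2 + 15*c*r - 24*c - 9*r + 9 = -6*c^3 + c^2*(6 - 6*r) + c*(12*r + 12)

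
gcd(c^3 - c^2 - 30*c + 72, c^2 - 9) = c - 3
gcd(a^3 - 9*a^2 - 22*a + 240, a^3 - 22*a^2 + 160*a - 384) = a^2 - 14*a + 48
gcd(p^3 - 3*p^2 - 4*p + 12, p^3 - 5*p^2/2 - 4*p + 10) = p^2 - 4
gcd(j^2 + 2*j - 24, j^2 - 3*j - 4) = j - 4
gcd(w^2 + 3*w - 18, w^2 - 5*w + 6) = w - 3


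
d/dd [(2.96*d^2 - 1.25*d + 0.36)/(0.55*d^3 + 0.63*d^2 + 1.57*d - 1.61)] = (-1.628*d^4 + 1.375*d^3 + 4.8407*d^2 - 9.9848*d + 1.4473)/(0.3025*d^6 + 0.693*d^5 + 2.1239*d^4 + 0.2072*d^3 + 0.4363*d^2 - 5.0554*d + 2.5921)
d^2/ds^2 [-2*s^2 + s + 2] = -4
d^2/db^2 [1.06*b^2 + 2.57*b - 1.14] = 2.12000000000000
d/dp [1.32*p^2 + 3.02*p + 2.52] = 2.64*p + 3.02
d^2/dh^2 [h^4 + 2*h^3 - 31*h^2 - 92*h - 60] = 12*h^2 + 12*h - 62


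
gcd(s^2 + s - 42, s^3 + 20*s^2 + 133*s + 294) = s + 7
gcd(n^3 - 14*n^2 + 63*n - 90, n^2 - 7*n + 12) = n - 3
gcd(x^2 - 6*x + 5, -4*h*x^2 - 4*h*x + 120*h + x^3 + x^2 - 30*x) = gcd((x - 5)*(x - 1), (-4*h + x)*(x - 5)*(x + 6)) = x - 5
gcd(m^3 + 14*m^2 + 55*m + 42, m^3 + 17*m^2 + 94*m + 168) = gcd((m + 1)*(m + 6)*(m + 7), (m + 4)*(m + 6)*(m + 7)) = m^2 + 13*m + 42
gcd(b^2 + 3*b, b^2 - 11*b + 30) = 1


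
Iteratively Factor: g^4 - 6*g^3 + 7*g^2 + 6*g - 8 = (g - 4)*(g^3 - 2*g^2 - g + 2) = (g - 4)*(g - 2)*(g^2 - 1) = (g - 4)*(g - 2)*(g + 1)*(g - 1)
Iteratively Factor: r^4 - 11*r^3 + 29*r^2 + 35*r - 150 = (r - 3)*(r^3 - 8*r^2 + 5*r + 50) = (r - 5)*(r - 3)*(r^2 - 3*r - 10) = (r - 5)^2*(r - 3)*(r + 2)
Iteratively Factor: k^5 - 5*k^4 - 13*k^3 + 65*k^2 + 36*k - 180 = (k - 2)*(k^4 - 3*k^3 - 19*k^2 + 27*k + 90) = (k - 2)*(k + 2)*(k^3 - 5*k^2 - 9*k + 45) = (k - 5)*(k - 2)*(k + 2)*(k^2 - 9) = (k - 5)*(k - 3)*(k - 2)*(k + 2)*(k + 3)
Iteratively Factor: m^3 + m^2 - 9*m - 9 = (m + 1)*(m^2 - 9) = (m - 3)*(m + 1)*(m + 3)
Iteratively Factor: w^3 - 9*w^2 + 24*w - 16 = (w - 4)*(w^2 - 5*w + 4) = (w - 4)^2*(w - 1)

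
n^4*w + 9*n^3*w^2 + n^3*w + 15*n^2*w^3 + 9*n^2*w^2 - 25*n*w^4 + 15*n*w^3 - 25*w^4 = (n - w)*(n + 5*w)^2*(n*w + w)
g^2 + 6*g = g*(g + 6)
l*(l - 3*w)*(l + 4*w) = l^3 + l^2*w - 12*l*w^2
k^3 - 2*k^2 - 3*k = k*(k - 3)*(k + 1)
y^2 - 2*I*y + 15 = (y - 5*I)*(y + 3*I)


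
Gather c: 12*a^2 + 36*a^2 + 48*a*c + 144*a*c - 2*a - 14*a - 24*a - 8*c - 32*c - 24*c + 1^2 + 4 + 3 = 48*a^2 - 40*a + c*(192*a - 64) + 8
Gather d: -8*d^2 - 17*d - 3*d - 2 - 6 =-8*d^2 - 20*d - 8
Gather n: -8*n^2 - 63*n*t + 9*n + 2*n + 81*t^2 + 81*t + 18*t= -8*n^2 + n*(11 - 63*t) + 81*t^2 + 99*t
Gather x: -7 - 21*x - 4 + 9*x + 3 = -12*x - 8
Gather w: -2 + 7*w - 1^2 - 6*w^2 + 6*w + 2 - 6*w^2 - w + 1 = -12*w^2 + 12*w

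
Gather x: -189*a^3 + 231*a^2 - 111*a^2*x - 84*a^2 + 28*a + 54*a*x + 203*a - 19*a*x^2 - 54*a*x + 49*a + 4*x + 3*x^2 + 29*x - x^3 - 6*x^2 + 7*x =-189*a^3 + 147*a^2 + 280*a - x^3 + x^2*(-19*a - 3) + x*(40 - 111*a^2)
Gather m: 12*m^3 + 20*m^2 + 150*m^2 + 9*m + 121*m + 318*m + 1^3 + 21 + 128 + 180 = 12*m^3 + 170*m^2 + 448*m + 330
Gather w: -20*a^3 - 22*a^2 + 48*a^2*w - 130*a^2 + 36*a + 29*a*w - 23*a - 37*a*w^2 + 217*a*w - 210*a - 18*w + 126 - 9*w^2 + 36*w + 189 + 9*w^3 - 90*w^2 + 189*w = -20*a^3 - 152*a^2 - 197*a + 9*w^3 + w^2*(-37*a - 99) + w*(48*a^2 + 246*a + 207) + 315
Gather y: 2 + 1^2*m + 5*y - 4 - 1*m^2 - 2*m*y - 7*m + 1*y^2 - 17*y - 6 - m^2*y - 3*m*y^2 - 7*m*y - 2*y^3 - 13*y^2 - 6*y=-m^2 - 6*m - 2*y^3 + y^2*(-3*m - 12) + y*(-m^2 - 9*m - 18) - 8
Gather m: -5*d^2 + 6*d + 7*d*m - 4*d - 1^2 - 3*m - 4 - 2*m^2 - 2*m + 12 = -5*d^2 + 2*d - 2*m^2 + m*(7*d - 5) + 7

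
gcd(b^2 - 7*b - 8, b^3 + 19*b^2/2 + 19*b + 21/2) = b + 1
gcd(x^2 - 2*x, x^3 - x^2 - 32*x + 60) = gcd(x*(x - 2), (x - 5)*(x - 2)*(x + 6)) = x - 2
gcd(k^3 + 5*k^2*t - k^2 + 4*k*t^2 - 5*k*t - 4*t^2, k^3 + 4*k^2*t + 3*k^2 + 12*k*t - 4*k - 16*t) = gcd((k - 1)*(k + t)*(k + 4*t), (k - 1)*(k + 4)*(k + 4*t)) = k^2 + 4*k*t - k - 4*t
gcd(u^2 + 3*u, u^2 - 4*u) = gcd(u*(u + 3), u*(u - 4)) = u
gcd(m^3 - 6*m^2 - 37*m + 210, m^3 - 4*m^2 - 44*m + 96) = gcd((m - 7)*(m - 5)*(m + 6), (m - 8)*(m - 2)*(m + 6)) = m + 6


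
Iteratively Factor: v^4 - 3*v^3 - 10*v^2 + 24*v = (v + 3)*(v^3 - 6*v^2 + 8*v) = v*(v + 3)*(v^2 - 6*v + 8) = v*(v - 4)*(v + 3)*(v - 2)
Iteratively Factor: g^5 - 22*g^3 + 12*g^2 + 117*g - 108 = (g - 3)*(g^4 + 3*g^3 - 13*g^2 - 27*g + 36) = (g - 3)*(g + 3)*(g^3 - 13*g + 12) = (g - 3)^2*(g + 3)*(g^2 + 3*g - 4) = (g - 3)^2*(g - 1)*(g + 3)*(g + 4)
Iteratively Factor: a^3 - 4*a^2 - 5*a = (a + 1)*(a^2 - 5*a) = (a - 5)*(a + 1)*(a)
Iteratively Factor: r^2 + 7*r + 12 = (r + 3)*(r + 4)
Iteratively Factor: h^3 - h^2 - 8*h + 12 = (h - 2)*(h^2 + h - 6) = (h - 2)*(h + 3)*(h - 2)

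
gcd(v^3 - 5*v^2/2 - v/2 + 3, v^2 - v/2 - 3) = v - 2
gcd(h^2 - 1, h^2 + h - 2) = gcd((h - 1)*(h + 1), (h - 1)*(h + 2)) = h - 1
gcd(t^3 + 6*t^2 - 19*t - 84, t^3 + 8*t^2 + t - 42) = t^2 + 10*t + 21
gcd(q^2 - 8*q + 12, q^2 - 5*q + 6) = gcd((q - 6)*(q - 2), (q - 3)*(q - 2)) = q - 2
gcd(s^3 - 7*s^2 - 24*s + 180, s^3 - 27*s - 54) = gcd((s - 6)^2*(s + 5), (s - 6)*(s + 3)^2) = s - 6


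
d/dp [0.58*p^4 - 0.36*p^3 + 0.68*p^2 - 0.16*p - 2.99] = 2.32*p^3 - 1.08*p^2 + 1.36*p - 0.16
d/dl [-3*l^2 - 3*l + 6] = -6*l - 3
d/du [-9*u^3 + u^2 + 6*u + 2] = -27*u^2 + 2*u + 6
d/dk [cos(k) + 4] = -sin(k)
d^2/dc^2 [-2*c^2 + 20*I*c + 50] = -4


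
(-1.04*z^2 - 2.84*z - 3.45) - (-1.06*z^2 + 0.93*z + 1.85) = 0.02*z^2 - 3.77*z - 5.3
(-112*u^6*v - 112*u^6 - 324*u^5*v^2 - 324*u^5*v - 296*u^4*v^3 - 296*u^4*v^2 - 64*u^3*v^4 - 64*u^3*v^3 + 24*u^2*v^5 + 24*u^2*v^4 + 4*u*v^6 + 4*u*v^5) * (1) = -112*u^6*v - 112*u^6 - 324*u^5*v^2 - 324*u^5*v - 296*u^4*v^3 - 296*u^4*v^2 - 64*u^3*v^4 - 64*u^3*v^3 + 24*u^2*v^5 + 24*u^2*v^4 + 4*u*v^6 + 4*u*v^5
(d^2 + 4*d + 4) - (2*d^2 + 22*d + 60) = -d^2 - 18*d - 56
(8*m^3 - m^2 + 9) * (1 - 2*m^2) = -16*m^5 + 2*m^4 + 8*m^3 - 19*m^2 + 9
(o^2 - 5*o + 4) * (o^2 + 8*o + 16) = o^4 + 3*o^3 - 20*o^2 - 48*o + 64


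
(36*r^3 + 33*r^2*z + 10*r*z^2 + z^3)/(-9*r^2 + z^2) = (12*r^2 + 7*r*z + z^2)/(-3*r + z)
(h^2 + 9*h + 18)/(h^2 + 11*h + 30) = (h + 3)/(h + 5)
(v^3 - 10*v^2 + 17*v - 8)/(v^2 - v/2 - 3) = 2*(-v^3 + 10*v^2 - 17*v + 8)/(-2*v^2 + v + 6)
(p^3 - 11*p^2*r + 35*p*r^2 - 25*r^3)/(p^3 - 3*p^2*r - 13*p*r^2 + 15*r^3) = (p - 5*r)/(p + 3*r)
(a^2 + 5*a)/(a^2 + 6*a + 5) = a/(a + 1)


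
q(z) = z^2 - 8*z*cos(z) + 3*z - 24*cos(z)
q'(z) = 8*z*sin(z) + 2*z + 24*sin(z) - 8*cos(z) + 3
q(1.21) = -6.80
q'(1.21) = 34.11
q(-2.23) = 2.06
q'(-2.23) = -1.43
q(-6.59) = 51.04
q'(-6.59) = -9.13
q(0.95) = -14.63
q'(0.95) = 25.95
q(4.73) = 35.47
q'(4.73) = -49.51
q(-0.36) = -20.72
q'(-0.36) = -12.65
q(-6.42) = 49.06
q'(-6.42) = -14.03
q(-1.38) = -4.69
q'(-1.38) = -14.00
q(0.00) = -24.00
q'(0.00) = -5.00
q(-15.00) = 107.07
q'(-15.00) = 41.51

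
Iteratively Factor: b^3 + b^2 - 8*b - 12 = (b + 2)*(b^2 - b - 6) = (b - 3)*(b + 2)*(b + 2)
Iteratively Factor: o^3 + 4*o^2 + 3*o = (o + 1)*(o^2 + 3*o) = o*(o + 1)*(o + 3)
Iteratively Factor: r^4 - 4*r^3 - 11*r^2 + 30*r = (r)*(r^3 - 4*r^2 - 11*r + 30) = r*(r + 3)*(r^2 - 7*r + 10) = r*(r - 2)*(r + 3)*(r - 5)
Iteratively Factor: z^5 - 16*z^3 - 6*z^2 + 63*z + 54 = (z + 1)*(z^4 - z^3 - 15*z^2 + 9*z + 54) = (z + 1)*(z + 2)*(z^3 - 3*z^2 - 9*z + 27) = (z + 1)*(z + 2)*(z + 3)*(z^2 - 6*z + 9) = (z - 3)*(z + 1)*(z + 2)*(z + 3)*(z - 3)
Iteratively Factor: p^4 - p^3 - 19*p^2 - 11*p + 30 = (p - 5)*(p^3 + 4*p^2 + p - 6) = (p - 5)*(p - 1)*(p^2 + 5*p + 6) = (p - 5)*(p - 1)*(p + 2)*(p + 3)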